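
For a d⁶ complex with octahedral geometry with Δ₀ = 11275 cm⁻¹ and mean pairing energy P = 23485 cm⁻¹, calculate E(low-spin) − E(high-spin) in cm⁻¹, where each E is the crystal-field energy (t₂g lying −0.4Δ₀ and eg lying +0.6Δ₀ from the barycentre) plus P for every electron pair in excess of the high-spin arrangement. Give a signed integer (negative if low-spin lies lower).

In the high-spin limit (t₂g⁴ eg²) the orbital term is -0.4Δ₀ = -4510 cm⁻¹, with no excess pairing.
Low-spin t₂g⁶ eg⁰ gives -2.4Δ₀ = -27060 cm⁻¹, but forming 2 extra pairs costs 2P = 46970 cm⁻¹, so E(LS) = -27060 + 46970 = 19910 cm⁻¹.
The difference is 19910 − (-4510) = 24420 cm⁻¹, so high-spin lies lower.

24420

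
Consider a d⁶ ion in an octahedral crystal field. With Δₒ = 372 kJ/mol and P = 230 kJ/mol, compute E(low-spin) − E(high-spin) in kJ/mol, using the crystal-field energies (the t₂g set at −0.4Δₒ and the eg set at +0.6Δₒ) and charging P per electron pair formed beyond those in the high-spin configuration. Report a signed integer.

In the high-spin limit (t₂g⁴ eg²) the orbital term is -0.4Δₒ = -149 kJ/mol, with no excess pairing.
Low-spin: t₂g⁶ eg⁰, orbital CFSE = -2.4Δₒ = -893 kJ/mol; plus 2 excess pairs × P = +460 kJ/mol; total -433 kJ/mol.
The difference is -433 − (-149) = -284 kJ/mol, so low-spin lies lower.

-284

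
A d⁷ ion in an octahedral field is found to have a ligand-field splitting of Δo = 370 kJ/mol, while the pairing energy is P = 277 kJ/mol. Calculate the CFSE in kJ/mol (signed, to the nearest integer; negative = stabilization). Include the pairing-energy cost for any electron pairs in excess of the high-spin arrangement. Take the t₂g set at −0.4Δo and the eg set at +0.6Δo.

With Δo > P the complex is low-spin.
That gives t₂g⁶ eg¹.
Orbital CFSE = -1.8Δo = -1.8 × 370 = -666 kJ/mol.
Excess pairs vs high-spin: 3 − 2 = 1; pairing cost = +277 kJ/mol.
Net CFSE = -666 + 277 = -389 kJ/mol.

-389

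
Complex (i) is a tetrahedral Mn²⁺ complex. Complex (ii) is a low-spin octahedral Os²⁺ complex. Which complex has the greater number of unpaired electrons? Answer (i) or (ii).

(i): Mn²⁺: group 7, so d-count = 7 − 2 = 5; Tetrahedral splitting is small, so the complex is high-spin; e² t₂³ → 5 unpaired.
(ii): Os is in group 8, so Os²⁺ is d⁶ (8 − 2 = 6); t₂g⁶ eg⁰ → 0 unpaired.
So (i) has more unpaired electrons.

(i)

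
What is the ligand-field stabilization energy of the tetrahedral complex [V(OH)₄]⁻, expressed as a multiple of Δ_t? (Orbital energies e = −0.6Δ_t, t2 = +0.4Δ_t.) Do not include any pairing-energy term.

-1.2 Δ_t

Each OH⁻ contributes -1; 4 × (-1) = -4. With overall charge -1, V is in the +3 oxidation state.
Group 5 minus oxidation state +3 gives a d² configuration for V³⁺.
Tetrahedral fields are weak (Δₜ ≈ 4/9 Δₒ), so electrons fill high-spin.
Configuration: e^2 t2^0.
CFSE = 2(-0.6Δ_t) + 0(0.4Δ_t) = -1.2Δ_t + 0.0Δ_t = -1.2Δ_t.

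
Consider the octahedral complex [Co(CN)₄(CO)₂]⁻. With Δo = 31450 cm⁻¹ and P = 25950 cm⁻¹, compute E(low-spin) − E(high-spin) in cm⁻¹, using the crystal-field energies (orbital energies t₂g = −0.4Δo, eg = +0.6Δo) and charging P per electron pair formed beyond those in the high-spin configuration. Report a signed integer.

-11000

Ligand charges: 4×(-1) from CN⁻ and 2×(+0) from CO sum to -4; with overall charge -1, Co is +3.
Co is in group 9, so Co³⁺ is d⁶ (9 − 3 = 6).
In the high-spin limit (t₂g⁴ eg²) the orbital term is -0.4Δo = -12580 cm⁻¹, with no excess pairing.
Low-spin: t₂g⁶ eg⁰, orbital CFSE = -2.4Δo = -75480 cm⁻¹; plus 2 excess pairs × P = +51900 cm⁻¹; total -23580 cm⁻¹.
Thus E(LS) − E(HS) = -11000 cm⁻¹.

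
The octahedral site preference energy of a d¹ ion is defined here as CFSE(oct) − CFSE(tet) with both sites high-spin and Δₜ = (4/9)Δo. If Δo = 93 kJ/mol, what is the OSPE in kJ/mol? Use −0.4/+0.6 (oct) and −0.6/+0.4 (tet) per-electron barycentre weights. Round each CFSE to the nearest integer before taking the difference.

-12

Octahedral high-spin t2g^1 e_g^0: CFSE = -0.4 × 93 = -37 kJ/mol.
Tetrahedral: e^1 t2^0, CFSE = 1(−0.6) + 0(+0.4) = -0.6Δₜ = -0.6 × (4/9) × 93 = -25 kJ/mol.
OSPE = CFSE(oct) − CFSE(tet) = -37 − (-25) = -12 kJ/mol.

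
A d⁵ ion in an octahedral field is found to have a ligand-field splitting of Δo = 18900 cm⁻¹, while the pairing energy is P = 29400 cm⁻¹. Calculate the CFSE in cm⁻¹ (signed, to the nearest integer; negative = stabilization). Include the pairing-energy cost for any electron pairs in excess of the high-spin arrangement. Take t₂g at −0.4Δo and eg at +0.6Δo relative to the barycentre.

0

Δo < P, so pairing is avoided: the ground state is high-spin.
Filling d⁵ accordingly: t₂g³ eg².
Orbital CFSE = 0.0Δo = 0.0 × 18900 = 0 cm⁻¹.
High-spin has no excess pairs, so no pairing correction applies.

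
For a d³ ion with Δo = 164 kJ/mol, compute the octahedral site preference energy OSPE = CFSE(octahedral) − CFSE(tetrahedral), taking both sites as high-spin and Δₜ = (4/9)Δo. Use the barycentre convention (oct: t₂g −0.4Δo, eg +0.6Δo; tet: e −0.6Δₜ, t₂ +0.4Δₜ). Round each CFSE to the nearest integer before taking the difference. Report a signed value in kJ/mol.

-139

In an octahedral site d³ (HS) is t₂g³ eg⁰, giving CFSE(oct) = -1.2Δo = -197 kJ/mol.
Tetrahedral: e² t₂¹, CFSE = 2(−0.6) + 1(+0.4) = -0.8Δₜ = -0.8 × (4/9) × 164 = -58 kJ/mol.
OSPE = CFSE(oct) − CFSE(tet) = -197 − (-58) = -139 kJ/mol.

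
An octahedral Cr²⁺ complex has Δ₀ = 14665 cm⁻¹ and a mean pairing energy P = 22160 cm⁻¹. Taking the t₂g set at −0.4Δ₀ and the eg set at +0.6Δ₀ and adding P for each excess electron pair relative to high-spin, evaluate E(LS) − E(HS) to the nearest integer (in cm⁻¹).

7495

Cr²⁺: group 6, so d-count = 6 − 2 = 4.
High-spin: t₂g³ eg¹, CFSE = -0.6Δ₀ = -8799 cm⁻¹.
Low-spin: t₂g⁴ eg⁰, orbital CFSE = -1.6Δ₀ = -23464 cm⁻¹; plus 1 excess pair × P = +22160 cm⁻¹; total -1304 cm⁻¹.
Thus E(LS) − E(HS) = 7495 cm⁻¹.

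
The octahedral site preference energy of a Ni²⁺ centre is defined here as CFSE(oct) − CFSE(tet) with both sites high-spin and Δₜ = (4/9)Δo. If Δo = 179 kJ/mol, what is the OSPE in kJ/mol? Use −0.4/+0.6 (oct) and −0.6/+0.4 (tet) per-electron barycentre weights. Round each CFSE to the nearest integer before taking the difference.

-151

Ni is in group 10, so Ni²⁺ is d⁸ (10 − 2 = 8).
Octahedral high-spin t2g^6 e_g^2: CFSE = -1.2 × 179 = -215 kJ/mol.
In a tetrahedral site the filling is e^4 t2^4: CFSE(tet) = -0.8Δₜ = -0.8 × (4/9)(179) = -64 kJ/mol.
Subtracting, OSPE = -215 − (-64) = -151 kJ/mol.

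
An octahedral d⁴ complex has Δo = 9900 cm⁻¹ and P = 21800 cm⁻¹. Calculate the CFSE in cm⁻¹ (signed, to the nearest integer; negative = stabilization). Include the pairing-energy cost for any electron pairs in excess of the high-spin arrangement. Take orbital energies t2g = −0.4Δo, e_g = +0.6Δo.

-5940

Since Δo = 9900 cm⁻¹ < P = 21800 cm⁻¹, the complex adopts the high-spin configuration.
Configuration: t2g^3 e_g^1.
Orbital CFSE = -0.6Δo = -0.6 × 9900 = -5940 cm⁻¹.
High-spin has no excess pairs, so no pairing correction applies.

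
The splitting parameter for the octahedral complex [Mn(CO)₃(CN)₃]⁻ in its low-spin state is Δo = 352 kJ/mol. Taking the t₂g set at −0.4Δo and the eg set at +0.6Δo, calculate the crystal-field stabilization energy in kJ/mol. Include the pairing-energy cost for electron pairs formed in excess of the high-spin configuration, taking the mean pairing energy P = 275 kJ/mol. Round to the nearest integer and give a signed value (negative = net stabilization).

-154

Ligand charges: 3×(+0) from CO and 3×(-1) from CN⁻ sum to -3; with overall charge -1, Mn is +2.
Mn sits in group 7; removing 2 electrons leaves Mn²⁺ with 7 − 2 = 5 d electrons.
The d⁵ electrons fill as t₂g⁵ eg⁰.
The orbital stabilization is -2.0Δo = -2.0 × 352 = -704 kJ/mol.
Relative to high-spin t₂g³ eg² (0 paired), the low-spin configuration has 2 additional pairs, contributing +2 × 275 = +550 kJ/mol.
Overall CFSE = -704 + 550 = -154 kJ/mol.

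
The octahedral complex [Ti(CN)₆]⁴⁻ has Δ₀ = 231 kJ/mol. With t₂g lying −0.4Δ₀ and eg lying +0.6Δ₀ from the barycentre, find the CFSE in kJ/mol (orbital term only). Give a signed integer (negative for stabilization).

-185

Each CN⁻ contributes -1; 6 × (-1) = -6. With overall charge -4, Ti is in the +2 oxidation state.
Ti sits in group 4; removing 2 electrons leaves Ti²⁺ with 4 − 2 = 2 d electrons.
The d² electrons fill as t₂g² eg⁰.
Orbital CFSE = 2(-0.4) + 0(0.6) = -0.8Δ₀ = -0.8 × 231 = -185 kJ/mol.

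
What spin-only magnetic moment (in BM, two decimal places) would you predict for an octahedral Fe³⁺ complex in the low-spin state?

Group 8 minus oxidation state +3 gives a d⁵ configuration for Fe³⁺.
Configuration: t₂g⁵ eg⁰ → 1 unpaired electron.
μ(spin-only) = √[1(1+2)] = √3 ≈ 1.73 BM.

1.73 BM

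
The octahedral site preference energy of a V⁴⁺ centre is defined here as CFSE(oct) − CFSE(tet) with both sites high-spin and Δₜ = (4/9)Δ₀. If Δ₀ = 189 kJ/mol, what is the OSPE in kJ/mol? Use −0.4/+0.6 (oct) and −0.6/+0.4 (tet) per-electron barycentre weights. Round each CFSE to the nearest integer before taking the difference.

-26

V is in group 5, so V⁴⁺ is d¹ (5 − 4 = 1).
In an octahedral site d¹ (HS) is t₂g¹ eg⁰, giving CFSE(oct) = -0.4Δ₀ = -76 kJ/mol.
Tetrahedral: e¹ t₂⁰, CFSE = 1(−0.6) + 0(+0.4) = -0.6Δₜ = -0.6 × (4/9) × 189 = -50 kJ/mol.
OSPE = CFSE(oct) − CFSE(tet) = -76 − (-50) = -26 kJ/mol.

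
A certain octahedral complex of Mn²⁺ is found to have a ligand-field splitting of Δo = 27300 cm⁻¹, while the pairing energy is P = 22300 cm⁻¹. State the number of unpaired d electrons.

Mn sits in group 7; removing 2 electrons leaves Mn²⁺ with 7 − 2 = 5 d electrons.
Since Δo = 27300 cm⁻¹ > P = 22300 cm⁻¹, the complex adopts the low-spin configuration.
Configuration: t2g^5 e_g^0.
Unpaired electrons: 1.

1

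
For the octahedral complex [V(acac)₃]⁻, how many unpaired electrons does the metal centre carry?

3

Each acac⁻ contributes -1; 3 × (-1) = -3. With overall charge -1, V is in the +2 oxidation state.
V²⁺: group 5, so d-count = 5 − 2 = 3.
Configuration: t2g^3 e_g^0, giving 3 unpaired electrons.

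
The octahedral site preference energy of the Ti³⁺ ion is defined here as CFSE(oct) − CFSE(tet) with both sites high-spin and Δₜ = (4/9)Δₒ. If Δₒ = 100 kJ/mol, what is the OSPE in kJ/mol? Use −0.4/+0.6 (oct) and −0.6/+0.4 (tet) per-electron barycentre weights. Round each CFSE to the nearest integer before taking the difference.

Ti³⁺: group 4, so d-count = 4 − 3 = 1.
In an octahedral site d¹ (HS) is t2g^1 e_g^0, giving CFSE(oct) = -0.4Δₒ = -40 kJ/mol.
Tetrahedral e^1 t2^0 gives -0.6Δₜ = -0.6 × (4/9) × 100 = -27 kJ/mol.
OSPE = CFSE(oct) − CFSE(tet) = -40 − (-27) = -13 kJ/mol.

-13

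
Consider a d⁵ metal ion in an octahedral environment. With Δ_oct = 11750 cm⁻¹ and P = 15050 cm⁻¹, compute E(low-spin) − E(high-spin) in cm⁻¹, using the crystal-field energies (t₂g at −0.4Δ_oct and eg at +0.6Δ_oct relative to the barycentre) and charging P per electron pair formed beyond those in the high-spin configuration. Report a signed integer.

6600

High-spin d⁵ fills as t₂g³ eg² with CFSE 3(−0.4) + 2(+0.6) = 0.0Δ_oct = 0 cm⁻¹.
Low-spin t₂g⁵ eg⁰ gives -2.0Δ_oct = -23500 cm⁻¹, but forming 2 extra pairs costs 2P = 30100 cm⁻¹, so E(LS) = -23500 + 30100 = 6600 cm⁻¹.
Thus E(LS) − E(HS) = 6600 cm⁻¹.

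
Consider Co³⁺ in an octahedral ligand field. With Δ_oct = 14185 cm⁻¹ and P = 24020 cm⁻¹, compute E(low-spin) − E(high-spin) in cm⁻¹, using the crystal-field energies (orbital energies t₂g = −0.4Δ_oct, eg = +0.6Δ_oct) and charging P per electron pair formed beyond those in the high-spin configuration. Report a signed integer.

19670

Co is in group 9, so Co³⁺ is d⁶ (9 − 3 = 6).
High-spin d⁶ fills as t₂g⁴ eg² with CFSE 4(−0.4) + 2(+0.6) = -0.4Δ_oct = -5674 cm⁻¹.
Low-spin t₂g⁶ eg⁰ gives -2.4Δ_oct = -34044 cm⁻¹, but forming 2 extra pairs costs 2P = 48040 cm⁻¹, so E(LS) = -34044 + 48040 = 13996 cm⁻¹.
Thus E(LS) − E(HS) = 19670 cm⁻¹.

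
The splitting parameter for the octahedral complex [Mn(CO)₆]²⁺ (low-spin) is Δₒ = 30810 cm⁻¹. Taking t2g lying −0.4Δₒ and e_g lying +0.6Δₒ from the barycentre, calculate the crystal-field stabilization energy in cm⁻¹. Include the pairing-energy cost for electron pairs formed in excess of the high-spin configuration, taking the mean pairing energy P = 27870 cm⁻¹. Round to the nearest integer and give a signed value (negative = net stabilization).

-5880

CO is neutral, so the +2 overall charge sits on Mn: oxidation state +2.
Mn²⁺: group 7, so d-count = 7 − 2 = 5.
The d⁵ electrons fill as t2g^5 e_g^0.
CFSE(orbital) = 5×(-0.4Δₒ) + 0×(0.6Δₒ) = -2.0Δₒ; with Δₒ = 30810 cm⁻¹ that is -61620 cm⁻¹.
Relative to high-spin t2g^3 e_g^2 (0 paired), the low-spin configuration has 2 additional pairs, contributing +2 × 27870 = +55740 cm⁻¹.
Net CFSE = -61620 + 55740 = -5880 cm⁻¹.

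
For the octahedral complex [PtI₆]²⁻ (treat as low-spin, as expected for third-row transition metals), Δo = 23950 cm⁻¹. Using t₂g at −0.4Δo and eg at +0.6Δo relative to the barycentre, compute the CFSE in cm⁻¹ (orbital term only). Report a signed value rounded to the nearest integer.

-57480

Each I⁻ contributes -1; 6 × (-1) = -6. With overall charge -2, Pt is in the +4 oxidation state.
Pt⁴⁺: group 10, so d-count = 10 − 4 = 6.
Electron filling gives t₂g⁶ eg⁰.
The orbital stabilization is -2.4Δo = -2.4 × 23950 = -57480 cm⁻¹.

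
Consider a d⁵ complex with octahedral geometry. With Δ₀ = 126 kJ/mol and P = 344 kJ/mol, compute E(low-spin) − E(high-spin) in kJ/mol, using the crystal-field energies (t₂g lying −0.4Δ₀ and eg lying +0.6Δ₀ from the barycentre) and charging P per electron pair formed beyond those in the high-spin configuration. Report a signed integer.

High-spin d⁵ fills as t₂g³ eg² with CFSE 3(−0.4) + 2(+0.6) = 0.0Δ₀ = 0 kJ/mol.
For low-spin the configuration is t₂g⁵ eg⁰: orbital energy -2.0 × 126 = -252 kJ/mol, and 2 additional pairs relative to high-spin add 688 kJ/mol, giving 436 kJ/mol.
Thus E(LS) − E(HS) = 436 kJ/mol.

436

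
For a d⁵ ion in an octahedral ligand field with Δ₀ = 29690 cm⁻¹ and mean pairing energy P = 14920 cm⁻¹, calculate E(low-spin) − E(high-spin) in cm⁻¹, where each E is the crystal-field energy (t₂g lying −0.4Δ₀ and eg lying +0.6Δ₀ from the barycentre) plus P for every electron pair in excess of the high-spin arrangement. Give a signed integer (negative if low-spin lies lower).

-29540

In the high-spin limit (t₂g³ eg²) the orbital term is 0.0Δ₀ = 0 cm⁻¹, with no excess pairing.
Low-spin t₂g⁵ eg⁰ gives -2.0Δ₀ = -59380 cm⁻¹, but forming 2 extra pairs costs 2P = 29840 cm⁻¹, so E(LS) = -59380 + 29840 = -29540 cm⁻¹.
Thus E(LS) − E(HS) = -29540 cm⁻¹.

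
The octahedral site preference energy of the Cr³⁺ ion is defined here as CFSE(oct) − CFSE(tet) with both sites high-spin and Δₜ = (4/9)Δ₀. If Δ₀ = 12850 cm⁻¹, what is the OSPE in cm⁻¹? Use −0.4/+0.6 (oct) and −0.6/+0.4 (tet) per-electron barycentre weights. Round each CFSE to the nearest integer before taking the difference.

-10851

Cr³⁺: group 6, so d-count = 6 − 3 = 3.
In an octahedral site d³ (HS) is t₂g³ eg⁰, giving CFSE(oct) = -1.2Δ₀ = -15420 cm⁻¹.
In a tetrahedral site the filling is e² t₂¹: CFSE(tet) = -0.8Δₜ = -0.8 × (4/9)(12850) = -4569 cm⁻¹.
Subtracting, OSPE = -15420 − (-4569) = -10851 cm⁻¹.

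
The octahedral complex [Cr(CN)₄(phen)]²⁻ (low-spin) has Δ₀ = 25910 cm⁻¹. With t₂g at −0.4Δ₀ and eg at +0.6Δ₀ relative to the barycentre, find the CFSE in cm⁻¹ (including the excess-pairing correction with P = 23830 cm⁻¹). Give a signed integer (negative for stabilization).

-17626

Ligand charges: 4×(-1) from CN⁻ and 1×(+0) from phen sum to -4; with overall charge -2, Cr is +2.
Cr²⁺: group 6, so d-count = 6 − 2 = 4.
Electron filling gives t₂g⁴ eg⁰.
Orbital CFSE = 4(-0.4) + 0(0.6) = -1.6Δ₀ = -1.6 × 25910 = -41456 cm⁻¹.
Pairing penalty: 1 pair vs 0 in the high-spin reference → 1 extra × P = 23830 cm⁻¹.
Overall CFSE = -41456 + 23830 = -17626 cm⁻¹.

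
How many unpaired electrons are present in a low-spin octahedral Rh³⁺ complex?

Group 9 minus oxidation state +3 gives a d⁶ configuration for Rh³⁺.
Configuration: t₂g⁶ eg⁰, giving 0 unpaired electrons.

0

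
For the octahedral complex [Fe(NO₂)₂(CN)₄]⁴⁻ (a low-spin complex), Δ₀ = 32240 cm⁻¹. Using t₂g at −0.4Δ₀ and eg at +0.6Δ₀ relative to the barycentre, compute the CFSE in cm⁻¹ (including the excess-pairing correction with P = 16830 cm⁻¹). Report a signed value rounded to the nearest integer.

Ligand charges: 2×(-1) from NO₂⁻ and 4×(-1) from CN⁻ sum to -6; with overall charge -4, Fe is +2.
Group 8 minus oxidation state +2 gives a d⁶ configuration for Fe²⁺.
Configuration: t₂g⁶ eg⁰.
Orbital CFSE = 6(-0.4) + 0(0.6) = -2.4Δ₀ = -2.4 × 32240 = -77376 cm⁻¹.
High-spin d⁶ would be t₂g⁴ eg² with 1 pair; low-spin has 3, so 2 excess pairs cost +2P = +33660 cm⁻¹.
Overall CFSE = -77376 + 33660 = -43716 cm⁻¹.

-43716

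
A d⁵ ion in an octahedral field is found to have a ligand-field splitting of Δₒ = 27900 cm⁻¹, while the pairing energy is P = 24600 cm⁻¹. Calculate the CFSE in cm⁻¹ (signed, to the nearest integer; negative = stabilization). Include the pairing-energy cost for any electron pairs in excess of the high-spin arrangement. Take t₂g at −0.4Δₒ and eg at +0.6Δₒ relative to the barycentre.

With Δₒ > P the complex is low-spin.
That gives t₂g⁵ eg⁰.
Orbital CFSE = -2.0Δₒ = -2.0 × 27900 = -55800 cm⁻¹.
Excess pairs vs high-spin: 2 − 0 = 2; pairing cost = +49200 cm⁻¹.
Net CFSE = -55800 + 49200 = -6600 cm⁻¹.

-6600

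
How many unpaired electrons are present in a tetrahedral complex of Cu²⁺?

Cu is in group 11, so Cu²⁺ is d⁹ (11 − 2 = 9).
With tetrahedral geometry the complex is necessarily high-spin.
Configuration: e^4 t2^5, giving 1 unpaired electron.

1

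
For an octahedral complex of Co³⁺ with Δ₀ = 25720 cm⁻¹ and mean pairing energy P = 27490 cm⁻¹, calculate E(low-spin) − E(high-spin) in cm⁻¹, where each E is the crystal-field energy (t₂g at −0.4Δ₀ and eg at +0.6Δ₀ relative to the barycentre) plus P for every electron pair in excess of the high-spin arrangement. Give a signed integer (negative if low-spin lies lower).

3540

Group 9 minus oxidation state +3 gives a d⁶ configuration for Co³⁺.
High-spin d⁶ fills as t₂g⁴ eg² with CFSE 4(−0.4) + 2(+0.6) = -0.4Δ₀ = -10288 cm⁻¹.
Low-spin: t₂g⁶ eg⁰, orbital CFSE = -2.4Δ₀ = -61728 cm⁻¹; plus 2 excess pairs × P = +54980 cm⁻¹; total -6748 cm⁻¹.
The difference is -6748 − (-10288) = 3540 cm⁻¹, so high-spin lies lower.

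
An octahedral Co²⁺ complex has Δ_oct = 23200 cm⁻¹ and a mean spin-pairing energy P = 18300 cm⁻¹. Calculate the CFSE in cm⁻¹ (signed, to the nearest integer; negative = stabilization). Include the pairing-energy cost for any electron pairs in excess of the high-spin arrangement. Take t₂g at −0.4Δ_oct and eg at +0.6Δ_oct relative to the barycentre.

Group 9 minus oxidation state +2 gives a d⁷ configuration for Co²⁺.
With Δ_oct > P the complex is low-spin.
Configuration: t₂g⁶ eg¹.
Orbital CFSE = -1.8Δ_oct = -1.8 × 23200 = -41760 cm⁻¹.
Excess pairs vs high-spin: 3 − 2 = 1; pairing cost = +18300 cm⁻¹.
Net CFSE = -41760 + 18300 = -23460 cm⁻¹.

-23460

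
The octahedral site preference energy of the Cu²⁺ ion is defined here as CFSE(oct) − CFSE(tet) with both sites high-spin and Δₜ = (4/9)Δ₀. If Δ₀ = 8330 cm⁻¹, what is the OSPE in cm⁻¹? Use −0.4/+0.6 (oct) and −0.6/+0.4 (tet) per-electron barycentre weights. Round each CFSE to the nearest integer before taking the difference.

Cu sits in group 11; removing 2 electrons leaves Cu²⁺ with 11 − 2 = 9 d electrons.
In an octahedral site d⁹ (HS) is t2g^6 e_g^3, giving CFSE(oct) = -0.6Δ₀ = -4998 cm⁻¹.
Tetrahedral e^4 t2^5 gives -0.4Δₜ = -0.4 × (4/9) × 8330 = -1481 cm⁻¹.
OSPE = -4998 − (-1481) = -3517 cm⁻¹.

-3517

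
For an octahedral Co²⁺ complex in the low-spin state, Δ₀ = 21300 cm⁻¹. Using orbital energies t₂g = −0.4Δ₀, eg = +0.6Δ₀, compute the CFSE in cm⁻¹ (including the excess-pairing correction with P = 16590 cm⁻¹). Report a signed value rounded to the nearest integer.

-21750

Co is in group 9, so Co²⁺ is d⁷ (9 − 2 = 7).
Electron filling gives t₂g⁶ eg¹.
The orbital stabilization is -1.8Δ₀ = -1.8 × 21300 = -38340 cm⁻¹.
Pairing penalty: 3 pairs vs 2 in the high-spin reference → 1 extra × P = 16590 cm⁻¹.
Overall CFSE = -38340 + 16590 = -21750 cm⁻¹.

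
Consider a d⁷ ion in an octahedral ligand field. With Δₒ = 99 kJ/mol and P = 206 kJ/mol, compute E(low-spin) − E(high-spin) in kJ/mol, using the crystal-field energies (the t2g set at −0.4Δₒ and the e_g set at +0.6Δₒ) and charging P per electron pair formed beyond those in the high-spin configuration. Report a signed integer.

107

In the high-spin limit (t2g^5 e_g^2) the orbital term is -0.8Δₒ = -79 kJ/mol, with no excess pairing.
Low-spin: t2g^6 e_g^1, orbital CFSE = -1.8Δₒ = -178 kJ/mol; plus 1 excess pair × P = +206 kJ/mol; total 28 kJ/mol.
E(LS) − E(HS) = 28 − (-79) = 107 kJ/mol.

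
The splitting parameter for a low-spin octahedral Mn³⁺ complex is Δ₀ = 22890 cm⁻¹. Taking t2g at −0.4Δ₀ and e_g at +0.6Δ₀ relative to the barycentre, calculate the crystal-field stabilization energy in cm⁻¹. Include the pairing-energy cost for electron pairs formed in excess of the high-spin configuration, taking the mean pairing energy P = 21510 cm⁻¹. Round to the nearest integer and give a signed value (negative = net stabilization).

Group 7 minus oxidation state +3 gives a d⁴ configuration for Mn³⁺.
Electron filling gives t2g^4 e_g^0.
The orbital stabilization is -1.6Δ₀ = -1.6 × 22890 = -36624 cm⁻¹.
Relative to high-spin t2g^3 e_g^1 (0 paired), the low-spin configuration has 1 additional pair, contributing +1 × 21510 = +21510 cm⁻¹.
Net CFSE = -36624 + 21510 = -15114 cm⁻¹.

-15114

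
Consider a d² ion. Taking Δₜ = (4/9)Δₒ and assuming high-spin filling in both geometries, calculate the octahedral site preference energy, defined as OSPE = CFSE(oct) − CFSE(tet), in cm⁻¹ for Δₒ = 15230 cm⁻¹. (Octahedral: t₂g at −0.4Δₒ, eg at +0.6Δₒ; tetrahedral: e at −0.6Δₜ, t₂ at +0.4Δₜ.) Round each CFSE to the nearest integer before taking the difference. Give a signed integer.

Octahedral high-spin t2g^2 e_g^0: CFSE = -0.8 × 15230 = -12184 cm⁻¹.
Tetrahedral e^2 t2^0 gives -1.2Δₜ = -1.2 × (4/9) × 15230 = -8123 cm⁻¹.
Subtracting, OSPE = -12184 − (-8123) = -4061 cm⁻¹.

-4061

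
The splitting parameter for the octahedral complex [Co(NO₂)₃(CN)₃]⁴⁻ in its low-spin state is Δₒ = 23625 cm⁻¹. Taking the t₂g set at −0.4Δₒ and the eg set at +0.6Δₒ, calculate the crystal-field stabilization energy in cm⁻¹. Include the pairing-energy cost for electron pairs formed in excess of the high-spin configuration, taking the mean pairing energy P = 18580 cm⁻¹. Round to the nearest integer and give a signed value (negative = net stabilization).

Ligand charges: 3×(-1) from NO₂⁻ and 3×(-1) from CN⁻ sum to -6; with overall charge -4, Co is +2.
Co²⁺: group 9, so d-count = 9 − 2 = 7.
Electron filling gives t₂g⁶ eg¹.
Orbital CFSE = 6(-0.4) + 1(0.6) = -1.8Δₒ = -1.8 × 23625 = -42525 cm⁻¹.
Relative to high-spin t₂g⁵ eg² (2 paired), the low-spin configuration has 1 additional pair, contributing +1 × 18580 = +18580 cm⁻¹.
Combining: -42525 + 18580 = -23945 cm⁻¹.

-23945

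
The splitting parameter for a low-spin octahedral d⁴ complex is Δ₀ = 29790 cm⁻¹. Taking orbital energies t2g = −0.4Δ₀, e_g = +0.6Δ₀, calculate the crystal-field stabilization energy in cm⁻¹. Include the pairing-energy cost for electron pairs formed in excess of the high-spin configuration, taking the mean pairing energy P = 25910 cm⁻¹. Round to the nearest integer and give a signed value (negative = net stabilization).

The d⁴ electrons fill as t2g^4 e_g^0.
CFSE(orbital) = 4×(-0.4Δ₀) + 0×(0.6Δ₀) = -1.6Δ₀; with Δ₀ = 29790 cm⁻¹ that is -47664 cm⁻¹.
Pairing penalty: 1 pair vs 0 in the high-spin reference → 1 extra × P = 25910 cm⁻¹.
Combining: -47664 + 25910 = -21754 cm⁻¹.

-21754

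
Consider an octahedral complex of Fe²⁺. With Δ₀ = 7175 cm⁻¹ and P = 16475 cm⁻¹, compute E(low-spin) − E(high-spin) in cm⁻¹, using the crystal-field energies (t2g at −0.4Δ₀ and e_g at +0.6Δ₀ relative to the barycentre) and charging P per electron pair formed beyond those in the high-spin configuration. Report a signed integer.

18600

Fe is in group 8, so Fe²⁺ is d⁶ (8 − 2 = 6).
High-spin d⁶ fills as t2g^4 e_g^2 with CFSE 4(−0.4) + 2(+0.6) = -0.4Δ₀ = -2870 cm⁻¹.
Low-spin t2g^6 e_g^0 gives -2.4Δ₀ = -17220 cm⁻¹, but forming 2 extra pairs costs 2P = 32950 cm⁻¹, so E(LS) = -17220 + 32950 = 15730 cm⁻¹.
The difference is 15730 − (-2870) = 18600 cm⁻¹, so high-spin lies lower.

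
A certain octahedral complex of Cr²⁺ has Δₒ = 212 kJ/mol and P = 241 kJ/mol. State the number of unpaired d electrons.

4

Cr²⁺: group 6, so d-count = 6 − 2 = 4.
Since Δₒ = 212 kJ/mol < P = 241 kJ/mol, the complex adopts the high-spin configuration.
Filling d⁴ accordingly: t₂g³ eg¹.
Unpaired electrons: 4.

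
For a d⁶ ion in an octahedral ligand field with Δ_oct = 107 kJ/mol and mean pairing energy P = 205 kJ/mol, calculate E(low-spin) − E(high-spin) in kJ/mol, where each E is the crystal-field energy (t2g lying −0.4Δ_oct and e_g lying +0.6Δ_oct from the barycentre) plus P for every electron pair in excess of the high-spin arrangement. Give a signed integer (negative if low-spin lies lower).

High-spin d⁶ fills as t2g^4 e_g^2 with CFSE 4(−0.4) + 2(+0.6) = -0.4Δ_oct = -43 kJ/mol.
Low-spin: t2g^6 e_g^0, orbital CFSE = -2.4Δ_oct = -257 kJ/mol; plus 2 excess pairs × P = +410 kJ/mol; total 153 kJ/mol.
E(LS) − E(HS) = 153 − (-43) = 196 kJ/mol.

196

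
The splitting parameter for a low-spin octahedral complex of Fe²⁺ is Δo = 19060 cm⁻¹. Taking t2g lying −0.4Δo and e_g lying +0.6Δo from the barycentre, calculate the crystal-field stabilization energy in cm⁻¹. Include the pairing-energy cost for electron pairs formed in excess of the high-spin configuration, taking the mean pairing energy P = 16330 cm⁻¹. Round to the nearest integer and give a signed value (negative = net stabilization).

-13084

Fe sits in group 8; removing 2 electrons leaves Fe²⁺ with 8 − 2 = 6 d electrons.
Electron filling gives t2g^6 e_g^0.
The orbital stabilization is -2.4Δo = -2.4 × 19060 = -45744 cm⁻¹.
Relative to high-spin t2g^4 e_g^2 (1 paired), the low-spin configuration has 2 additional pairs, contributing +2 × 16330 = +32660 cm⁻¹.
Overall CFSE = -45744 + 32660 = -13084 cm⁻¹.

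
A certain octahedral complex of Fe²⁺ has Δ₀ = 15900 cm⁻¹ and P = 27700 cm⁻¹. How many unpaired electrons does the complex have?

Group 8 minus oxidation state +2 gives a d⁶ configuration for Fe²⁺.
With Δ₀ < P the complex is high-spin.
Configuration: t₂g⁴ eg².
Unpaired electrons: 4.

4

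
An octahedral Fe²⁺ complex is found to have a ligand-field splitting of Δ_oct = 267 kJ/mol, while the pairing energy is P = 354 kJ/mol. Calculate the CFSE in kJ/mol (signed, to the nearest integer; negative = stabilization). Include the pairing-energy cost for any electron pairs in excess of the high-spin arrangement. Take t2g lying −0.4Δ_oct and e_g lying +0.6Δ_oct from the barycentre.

-107

Group 8 minus oxidation state +2 gives a d⁶ configuration for Fe²⁺.
With Δ_oct < P the complex is high-spin.
Configuration: t2g^4 e_g^2.
Orbital CFSE = -0.4Δ_oct = -0.4 × 267 = -107 kJ/mol.
High-spin has no excess pairs, so no pairing correction applies.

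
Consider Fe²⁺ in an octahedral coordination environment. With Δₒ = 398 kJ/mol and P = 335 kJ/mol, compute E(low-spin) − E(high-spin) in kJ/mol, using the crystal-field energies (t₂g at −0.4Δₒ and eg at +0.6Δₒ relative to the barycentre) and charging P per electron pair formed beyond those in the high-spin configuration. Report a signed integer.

-126

Fe is in group 8, so Fe²⁺ is d⁶ (8 − 2 = 6).
In the high-spin limit (t₂g⁴ eg²) the orbital term is -0.4Δₒ = -159 kJ/mol, with no excess pairing.
For low-spin the configuration is t₂g⁶ eg⁰: orbital energy -2.4 × 398 = -955 kJ/mol, and 2 additional pairs relative to high-spin add 670 kJ/mol, giving -285 kJ/mol.
The difference is -285 − (-159) = -126 kJ/mol, so low-spin lies lower.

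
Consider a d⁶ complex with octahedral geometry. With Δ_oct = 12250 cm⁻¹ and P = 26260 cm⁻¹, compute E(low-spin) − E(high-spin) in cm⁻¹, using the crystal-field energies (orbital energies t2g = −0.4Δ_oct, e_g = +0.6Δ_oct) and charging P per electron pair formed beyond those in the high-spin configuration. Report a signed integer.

28020

In the high-spin limit (t2g^4 e_g^2) the orbital term is -0.4Δ_oct = -4900 cm⁻¹, with no excess pairing.
Low-spin t2g^6 e_g^0 gives -2.4Δ_oct = -29400 cm⁻¹, but forming 2 extra pairs costs 2P = 52520 cm⁻¹, so E(LS) = -29400 + 52520 = 23120 cm⁻¹.
The difference is 23120 − (-4900) = 28020 cm⁻¹, so high-spin lies lower.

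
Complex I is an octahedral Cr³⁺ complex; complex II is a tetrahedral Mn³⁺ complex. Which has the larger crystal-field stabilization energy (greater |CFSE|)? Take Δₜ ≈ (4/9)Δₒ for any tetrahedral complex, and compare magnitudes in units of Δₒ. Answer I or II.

I: Cr sits in group 6; removing 3 electrons leaves Cr³⁺ with 6 − 3 = 3 d electrons; For octahedral d³ the high- and low-spin configurations coincide; t₂g³ eg⁰, CFSE = -1.2Δₒ.
II: Group 7 minus oxidation state +3 gives a d⁴ configuration for Mn³⁺; Tetrahedral fields are weak (Δₜ ≈ 4/9 Δₒ), so electrons fill high-spin; e^2 t2^2, CFSE = -0.4Δₜ ≈ -0.18Δₒ.
So I has the larger |CFSE|.

I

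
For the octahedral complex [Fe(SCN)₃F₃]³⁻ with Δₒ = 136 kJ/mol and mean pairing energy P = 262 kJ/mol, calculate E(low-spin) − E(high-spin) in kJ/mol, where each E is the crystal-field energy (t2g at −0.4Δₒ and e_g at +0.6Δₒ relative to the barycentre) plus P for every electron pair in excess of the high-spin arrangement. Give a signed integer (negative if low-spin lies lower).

252

Ligand charges: 3×(-1) from SCN⁻ and 3×(-1) from F⁻ sum to -6; with overall charge -3, Fe is +3.
Fe sits in group 8; removing 3 electrons leaves Fe³⁺ with 8 − 3 = 5 d electrons.
High-spin: t2g^3 e_g^2, CFSE = 0.0Δₒ = 0 kJ/mol.
Low-spin: t2g^5 e_g^0, orbital CFSE = -2.0Δₒ = -272 kJ/mol; plus 2 excess pairs × P = +524 kJ/mol; total 252 kJ/mol.
The difference is 252 − (0) = 252 kJ/mol, so high-spin lies lower.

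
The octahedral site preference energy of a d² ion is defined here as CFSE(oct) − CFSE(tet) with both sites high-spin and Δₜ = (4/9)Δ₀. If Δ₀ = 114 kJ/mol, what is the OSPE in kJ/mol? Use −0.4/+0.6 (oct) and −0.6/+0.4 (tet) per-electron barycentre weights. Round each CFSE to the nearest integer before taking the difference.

Octahedral high-spin t2g^2 e_g^0: CFSE = -0.8 × 114 = -91 kJ/mol.
Tetrahedral e^2 t2^0 gives -1.2Δₜ = -1.2 × (4/9) × 114 = -61 kJ/mol.
OSPE = -91 − (-61) = -30 kJ/mol.

-30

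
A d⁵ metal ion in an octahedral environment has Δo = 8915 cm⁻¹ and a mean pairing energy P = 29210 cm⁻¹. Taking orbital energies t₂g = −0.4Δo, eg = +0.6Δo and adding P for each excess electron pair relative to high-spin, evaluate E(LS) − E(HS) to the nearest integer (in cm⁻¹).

40590

In the high-spin limit (t₂g³ eg²) the orbital term is 0.0Δo = 0 cm⁻¹, with no excess pairing.
Low-spin t₂g⁵ eg⁰ gives -2.0Δo = -17830 cm⁻¹, but forming 2 extra pairs costs 2P = 58420 cm⁻¹, so E(LS) = -17830 + 58420 = 40590 cm⁻¹.
The difference is 40590 − (0) = 40590 cm⁻¹, so high-spin lies lower.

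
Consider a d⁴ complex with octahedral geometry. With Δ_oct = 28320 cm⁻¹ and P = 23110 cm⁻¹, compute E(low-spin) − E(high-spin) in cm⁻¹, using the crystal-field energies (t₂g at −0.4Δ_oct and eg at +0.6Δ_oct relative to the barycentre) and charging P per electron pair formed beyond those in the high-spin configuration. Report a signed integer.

-5210

In the high-spin limit (t₂g³ eg¹) the orbital term is -0.6Δ_oct = -16992 cm⁻¹, with no excess pairing.
Low-spin: t₂g⁴ eg⁰, orbital CFSE = -1.6Δ_oct = -45312 cm⁻¹; plus 1 excess pair × P = +23110 cm⁻¹; total -22202 cm⁻¹.
Thus E(LS) − E(HS) = -5210 cm⁻¹.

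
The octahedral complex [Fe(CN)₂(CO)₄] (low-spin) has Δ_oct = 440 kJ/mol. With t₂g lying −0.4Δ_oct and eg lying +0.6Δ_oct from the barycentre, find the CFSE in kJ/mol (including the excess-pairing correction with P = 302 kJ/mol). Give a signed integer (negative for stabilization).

Ligand charges: 2×(-1) from CN⁻ and 4×(+0) from CO sum to -2; with overall charge +0, Fe is +2.
Fe²⁺: group 8, so d-count = 8 − 2 = 6.
Configuration: t₂g⁶ eg⁰.
The orbital stabilization is -2.4Δ_oct = -2.4 × 440 = -1056 kJ/mol.
High-spin d⁶ would be t₂g⁴ eg² with 1 pair; low-spin has 3, so 2 excess pairs cost +2P = +604 kJ/mol.
Overall CFSE = -1056 + 604 = -452 kJ/mol.

-452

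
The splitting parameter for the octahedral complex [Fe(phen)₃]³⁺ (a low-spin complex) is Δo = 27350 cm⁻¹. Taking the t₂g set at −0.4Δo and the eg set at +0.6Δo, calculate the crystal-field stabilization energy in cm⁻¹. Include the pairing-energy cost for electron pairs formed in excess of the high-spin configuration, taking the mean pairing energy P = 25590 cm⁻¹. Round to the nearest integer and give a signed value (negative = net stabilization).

-3520

phen is neutral, so the +3 overall charge sits on Fe: oxidation state +3.
Fe is in group 8, so Fe³⁺ is d⁵ (8 − 3 = 5).
Configuration: t₂g⁵ eg⁰.
The orbital stabilization is -2.0Δo = -2.0 × 27350 = -54700 cm⁻¹.
Relative to high-spin t₂g³ eg² (0 paired), the low-spin configuration has 2 additional pairs, contributing +2 × 25590 = +51180 cm⁻¹.
Overall CFSE = -54700 + 51180 = -3520 cm⁻¹.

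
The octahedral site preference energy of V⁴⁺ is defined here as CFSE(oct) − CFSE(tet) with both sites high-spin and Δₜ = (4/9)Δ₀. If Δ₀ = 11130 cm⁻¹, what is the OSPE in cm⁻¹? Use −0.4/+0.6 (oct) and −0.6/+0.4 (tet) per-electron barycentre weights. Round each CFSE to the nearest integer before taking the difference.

-1484

Group 5 minus oxidation state +4 gives a d¹ configuration for V⁴⁺.
Octahedral high-spin t2g^1 e_g^0: CFSE = -0.4 × 11130 = -4452 cm⁻¹.
Tetrahedral: e^1 t2^0, CFSE = 1(−0.6) + 0(+0.4) = -0.6Δₜ = -0.6 × (4/9) × 11130 = -2968 cm⁻¹.
OSPE = -4452 − (-2968) = -1484 cm⁻¹.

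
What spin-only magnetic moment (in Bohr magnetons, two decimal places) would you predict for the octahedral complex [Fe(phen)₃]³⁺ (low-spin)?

1.73 Bohr magnetons

phen is neutral, so the +3 overall charge sits on Fe: oxidation state +3.
Group 8 minus oxidation state +3 gives a d⁵ configuration for Fe³⁺.
Configuration: t2g^5 e_g^0 → 1 unpaired electron.
μ(spin-only) = √[1(1+2)] = √3 ≈ 1.73 Bohr magnetons.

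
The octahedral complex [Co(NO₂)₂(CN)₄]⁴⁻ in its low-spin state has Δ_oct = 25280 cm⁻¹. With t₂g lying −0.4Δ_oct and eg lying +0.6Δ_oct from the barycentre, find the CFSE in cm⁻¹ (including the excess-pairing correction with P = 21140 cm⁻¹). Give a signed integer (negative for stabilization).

-24364

Ligand charges: 2×(-1) from NO₂⁻ and 4×(-1) from CN⁻ sum to -6; with overall charge -4, Co is +2.
Co sits in group 9; removing 2 electrons leaves Co²⁺ with 9 − 2 = 7 d electrons.
Configuration: t₂g⁶ eg¹.
Orbital CFSE = 6(-0.4) + 1(0.6) = -1.8Δ_oct = -1.8 × 25280 = -45504 cm⁻¹.
Pairing penalty: 3 pairs vs 2 in the high-spin reference → 1 extra × P = 21140 cm⁻¹.
Overall CFSE = -45504 + 21140 = -24364 cm⁻¹.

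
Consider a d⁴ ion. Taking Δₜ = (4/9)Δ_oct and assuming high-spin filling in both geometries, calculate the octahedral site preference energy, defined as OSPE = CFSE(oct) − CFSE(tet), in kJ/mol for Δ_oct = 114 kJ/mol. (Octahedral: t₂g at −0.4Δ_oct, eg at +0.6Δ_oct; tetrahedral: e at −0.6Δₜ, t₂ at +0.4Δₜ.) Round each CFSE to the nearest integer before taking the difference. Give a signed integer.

-48

In an octahedral site d⁴ (HS) is t₂g³ eg¹, giving CFSE(oct) = -0.6Δ_oct = -68 kJ/mol.
Tetrahedral: e² t₂², CFSE = 2(−0.6) + 2(+0.4) = -0.4Δₜ = -0.4 × (4/9) × 114 = -20 kJ/mol.
OSPE = -68 − (-20) = -48 kJ/mol.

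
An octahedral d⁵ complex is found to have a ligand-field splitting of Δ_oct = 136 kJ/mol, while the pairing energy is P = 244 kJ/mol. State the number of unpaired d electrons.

Δ_oct < P, so pairing is avoided: the ground state is high-spin.
Filling d⁵ accordingly: t2g^3 e_g^2.
Unpaired electrons: 5.

5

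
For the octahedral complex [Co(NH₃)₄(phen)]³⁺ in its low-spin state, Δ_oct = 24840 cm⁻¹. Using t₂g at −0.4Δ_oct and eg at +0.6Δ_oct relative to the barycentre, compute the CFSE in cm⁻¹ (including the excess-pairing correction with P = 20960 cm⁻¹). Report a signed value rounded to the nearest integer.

-17696

Ligand charges: 4×(+0) from NH₃ and 1×(+0) from phen sum to +0; with overall charge +3, Co is +3.
Group 9 minus oxidation state +3 gives a d⁶ configuration for Co³⁺.
Configuration: t₂g⁶ eg⁰.
CFSE(orbital) = 6×(-0.4Δ_oct) + 0×(0.6Δ_oct) = -2.4Δ_oct; with Δ_oct = 24840 cm⁻¹ that is -59616 cm⁻¹.
Relative to high-spin t₂g⁴ eg² (1 paired), the low-spin configuration has 2 additional pairs, contributing +2 × 20960 = +41920 cm⁻¹.
Net CFSE = -59616 + 41920 = -17696 cm⁻¹.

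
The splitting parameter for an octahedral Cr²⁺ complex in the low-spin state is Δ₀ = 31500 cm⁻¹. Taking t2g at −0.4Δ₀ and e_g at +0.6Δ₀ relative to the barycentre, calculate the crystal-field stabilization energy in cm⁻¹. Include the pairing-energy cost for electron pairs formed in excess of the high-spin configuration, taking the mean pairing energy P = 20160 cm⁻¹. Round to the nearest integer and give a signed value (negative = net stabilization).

-30240

Cr is in group 6, so Cr²⁺ is d⁴ (6 − 2 = 4).
Configuration: t2g^4 e_g^0.
CFSE(orbital) = 4×(-0.4Δ₀) + 0×(0.6Δ₀) = -1.6Δ₀; with Δ₀ = 31500 cm⁻¹ that is -50400 cm⁻¹.
Relative to high-spin t2g^3 e_g^1 (0 paired), the low-spin configuration has 1 additional pair, contributing +1 × 20160 = +20160 cm⁻¹.
Combining: -50400 + 20160 = -30240 cm⁻¹.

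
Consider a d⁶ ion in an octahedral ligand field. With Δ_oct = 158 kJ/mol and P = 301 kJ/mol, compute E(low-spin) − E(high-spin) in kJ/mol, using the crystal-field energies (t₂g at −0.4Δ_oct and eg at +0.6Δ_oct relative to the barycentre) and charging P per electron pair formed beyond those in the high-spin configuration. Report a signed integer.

In the high-spin limit (t₂g⁴ eg²) the orbital term is -0.4Δ_oct = -63 kJ/mol, with no excess pairing.
Low-spin t₂g⁶ eg⁰ gives -2.4Δ_oct = -379 kJ/mol, but forming 2 extra pairs costs 2P = 602 kJ/mol, so E(LS) = -379 + 602 = 223 kJ/mol.
E(LS) − E(HS) = 223 − (-63) = 286 kJ/mol.

286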